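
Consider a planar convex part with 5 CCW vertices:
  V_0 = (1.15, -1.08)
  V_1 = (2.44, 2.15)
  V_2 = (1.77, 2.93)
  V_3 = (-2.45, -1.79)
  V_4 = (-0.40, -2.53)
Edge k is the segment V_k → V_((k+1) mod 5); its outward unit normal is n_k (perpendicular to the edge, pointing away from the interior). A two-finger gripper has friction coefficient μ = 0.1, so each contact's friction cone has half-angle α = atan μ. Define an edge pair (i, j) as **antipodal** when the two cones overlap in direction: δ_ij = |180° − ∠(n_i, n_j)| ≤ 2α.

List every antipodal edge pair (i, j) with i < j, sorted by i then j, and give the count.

α = atan 0.1 = 5.71°;  2α = 11.42°
n_0 = (+0.9287, -0.3709)
n_1 = (+0.7586, +0.6516)
n_2 = (-0.7455, +0.6665)
n_3 = (-0.3395, -0.9406)
n_4 = (+0.6832, -0.7303)
  (0,1): δ = 117.57°  ·
  (0,2): δ = 20.03°  ·
  (0,3): δ = 91.92°  ·
  (0,4): δ = 154.86°  ·
  (1,2): δ = 82.46°  ·
  (1,3): δ = 29.49°  ·
  (1,4): δ = 92.43°  ·
  (2,3): δ = 68.05°  ·
  (2,4): δ = 5.11°  ✓
  (3,4): δ = 117.06°  ·
antipodal pairs: 1

count = 1; pairs: (2,4)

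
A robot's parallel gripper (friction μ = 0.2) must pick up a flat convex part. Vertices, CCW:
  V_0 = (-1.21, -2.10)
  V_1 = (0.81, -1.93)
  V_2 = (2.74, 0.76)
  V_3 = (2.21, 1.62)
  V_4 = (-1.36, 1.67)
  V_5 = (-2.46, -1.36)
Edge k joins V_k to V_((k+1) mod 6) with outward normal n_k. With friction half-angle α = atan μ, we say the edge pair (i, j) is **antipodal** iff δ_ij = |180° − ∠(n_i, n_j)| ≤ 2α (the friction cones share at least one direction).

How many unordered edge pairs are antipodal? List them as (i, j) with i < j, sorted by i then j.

count = 2; pairs: (0,3), (1,4)

α = atan 0.2 = 11.31°;  2α = 22.62°
n_0 = (+0.0839, -0.9965)
n_1 = (+0.8125, -0.5830)
n_2 = (+0.8513, +0.5246)
n_3 = (+0.0140, +0.9999)
n_4 = (-0.9400, +0.3412)
n_5 = (-0.5094, -0.8605)
  (0,1): δ = 130.47°  ·
  (0,2): δ = 63.17°  ·
  (0,3): δ = 5.61°  ✓
  (0,4): δ = 65.24°  ·
  (0,5): δ = 144.56°  ·
  (1,2): δ = 112.70°  ·
  (1,3): δ = 55.14°  ·
  (1,4): δ = 15.71°  ✓
  (1,5): δ = 95.03°  ·
  (2,3): δ = 122.45°  ·
  (2,4): δ = 51.60°  ·
  (2,5): δ = 27.73°  ·
  (3,4): δ = 109.15°  ·
  (3,5): δ = 29.82°  ·
  (4,5): δ = 100.67°  ·
antipodal pairs: 2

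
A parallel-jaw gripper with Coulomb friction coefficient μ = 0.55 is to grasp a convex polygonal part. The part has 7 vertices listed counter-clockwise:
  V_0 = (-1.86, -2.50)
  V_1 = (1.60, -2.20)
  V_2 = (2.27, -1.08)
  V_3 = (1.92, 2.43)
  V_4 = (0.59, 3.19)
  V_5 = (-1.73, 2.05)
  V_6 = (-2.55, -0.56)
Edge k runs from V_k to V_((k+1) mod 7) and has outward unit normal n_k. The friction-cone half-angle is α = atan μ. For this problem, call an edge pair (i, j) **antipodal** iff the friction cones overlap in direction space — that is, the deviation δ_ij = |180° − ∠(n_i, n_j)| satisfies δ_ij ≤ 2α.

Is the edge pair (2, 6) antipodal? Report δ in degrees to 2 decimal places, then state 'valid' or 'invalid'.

δ = 13.88°, valid

α = atan 0.55 = 28.81°;  2α = 57.62°
edge 2: e_2 = (-0.35, +3.51);  n_2 = (+0.9951, +0.0992)
edge 6: e_6 = (+0.69, -1.94);  n_6 = (-0.9422, -0.3351)
∠(n_2, n_6) = 166.12°
δ = |180° − 166.12°| = 13.88°
13.88° ≤ 2α = 57.62°  →  valid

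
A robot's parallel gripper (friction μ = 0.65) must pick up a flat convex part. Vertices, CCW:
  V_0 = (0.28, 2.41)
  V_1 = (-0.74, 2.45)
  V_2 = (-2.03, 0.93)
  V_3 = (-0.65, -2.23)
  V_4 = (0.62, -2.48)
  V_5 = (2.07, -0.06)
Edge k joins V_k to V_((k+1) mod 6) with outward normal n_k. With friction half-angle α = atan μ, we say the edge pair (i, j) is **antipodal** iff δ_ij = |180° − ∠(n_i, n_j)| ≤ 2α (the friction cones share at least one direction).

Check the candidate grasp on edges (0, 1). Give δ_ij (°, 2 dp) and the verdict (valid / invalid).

δ = 128.07°, invalid

α = atan 0.65 = 33.02°;  2α = 66.05°
edge 0: e_0 = (-1.02, +0.04);  n_0 = (+0.0392, +0.9992)
edge 1: e_1 = (-1.29, -1.52);  n_1 = (-0.7624, +0.6471)
∠(n_0, n_1) = 51.93°
δ = |180° − 51.93°| = 128.07°
128.07° > 2α = 66.05°  →  invalid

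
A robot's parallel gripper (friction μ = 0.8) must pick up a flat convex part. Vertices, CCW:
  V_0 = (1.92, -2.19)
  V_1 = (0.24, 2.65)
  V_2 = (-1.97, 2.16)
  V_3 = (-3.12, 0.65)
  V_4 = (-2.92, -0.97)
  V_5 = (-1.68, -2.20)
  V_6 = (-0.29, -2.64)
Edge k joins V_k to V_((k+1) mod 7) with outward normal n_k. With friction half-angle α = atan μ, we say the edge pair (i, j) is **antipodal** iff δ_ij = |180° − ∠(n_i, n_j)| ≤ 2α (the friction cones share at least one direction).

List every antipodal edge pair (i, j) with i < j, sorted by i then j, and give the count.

count = 9; pairs: (0,2), (0,3), (0,4), (0,5), (1,4), (1,5), (1,6), (2,5), (2,6)

α = atan 0.8 = 38.66°;  2α = 77.32°
n_0 = (+0.9447, +0.3279)
n_1 = (-0.2165, +0.9763)
n_2 = (-0.7956, +0.6059)
n_3 = (-0.9925, -0.1225)
n_4 = (-0.7042, -0.7100)
n_5 = (-0.3018, -0.9534)
n_6 = (+0.1995, -0.9799)
  (0,1): δ = 96.64°  ·
  (0,2): δ = 56.43°  ✓
  (0,3): δ = 12.10°  ✓
  (0,4): δ = 26.09°  ✓
  (0,5): δ = 53.29°  ✓
  (0,6): δ = 82.37°  ·
  (1,2): δ = 139.79°  ·
  (1,3): δ = 95.46°  ·
  (1,4): δ = 57.27°  ✓
  (1,5): δ = 30.07°  ✓
  (1,6): δ = 0.99°  ✓
  (2,3): δ = 135.67°  ·
  (2,4): δ = 97.48°  ·
  (2,5): δ = 70.27°  ✓
  (2,6): δ = 41.20°  ✓
  (3,4): δ = 141.81°  ·
  (3,5): δ = 114.60°  ·
  (3,6): δ = 85.53°  ·
  (4,5): δ = 152.80°  ·
  (4,6): δ = 123.72°  ·
  (5,6): δ = 150.93°  ·
antipodal pairs: 9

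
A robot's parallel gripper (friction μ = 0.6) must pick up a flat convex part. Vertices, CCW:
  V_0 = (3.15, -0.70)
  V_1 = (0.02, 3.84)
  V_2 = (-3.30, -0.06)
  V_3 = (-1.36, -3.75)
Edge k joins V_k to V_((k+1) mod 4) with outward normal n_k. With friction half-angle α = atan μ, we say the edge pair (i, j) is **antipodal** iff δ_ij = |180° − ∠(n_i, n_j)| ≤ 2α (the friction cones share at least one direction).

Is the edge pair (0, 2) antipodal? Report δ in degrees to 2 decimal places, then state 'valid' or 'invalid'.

δ = 6.85°, valid

α = atan 0.6 = 30.96°;  2α = 61.93°
edge 0: e_0 = (-3.13, +4.54);  n_0 = (+0.8233, +0.5676)
edge 2: e_2 = (+1.94, -3.69);  n_2 = (-0.8851, -0.4654)
∠(n_0, n_2) = 173.15°
δ = |180° − 173.15°| = 6.85°
6.85° ≤ 2α = 61.93°  →  valid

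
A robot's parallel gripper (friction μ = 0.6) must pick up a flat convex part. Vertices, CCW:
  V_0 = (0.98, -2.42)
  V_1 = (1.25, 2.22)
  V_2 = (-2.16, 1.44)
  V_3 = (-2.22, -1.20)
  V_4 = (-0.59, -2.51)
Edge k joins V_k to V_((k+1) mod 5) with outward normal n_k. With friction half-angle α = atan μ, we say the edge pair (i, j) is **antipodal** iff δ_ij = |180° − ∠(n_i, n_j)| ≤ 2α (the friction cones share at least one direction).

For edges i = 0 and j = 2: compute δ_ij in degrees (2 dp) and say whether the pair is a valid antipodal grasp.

δ = 2.03°, valid

α = atan 0.6 = 30.96°;  2α = 61.93°
edge 0: e_0 = (+0.27, +4.64);  n_0 = (+0.9983, -0.0581)
edge 2: e_2 = (-0.06, -2.64);  n_2 = (-0.9997, +0.0227)
∠(n_0, n_2) = 177.97°
δ = |180° − 177.97°| = 2.03°
2.03° ≤ 2α = 61.93°  →  valid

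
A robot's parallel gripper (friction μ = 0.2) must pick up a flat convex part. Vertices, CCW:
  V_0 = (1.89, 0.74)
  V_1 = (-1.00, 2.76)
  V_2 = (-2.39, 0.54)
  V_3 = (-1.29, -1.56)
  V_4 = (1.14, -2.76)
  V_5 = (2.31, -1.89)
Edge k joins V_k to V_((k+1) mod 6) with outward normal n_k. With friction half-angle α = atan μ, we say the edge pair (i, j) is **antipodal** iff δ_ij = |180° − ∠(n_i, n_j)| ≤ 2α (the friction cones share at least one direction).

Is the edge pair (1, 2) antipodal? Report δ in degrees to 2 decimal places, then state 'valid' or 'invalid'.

δ = 120.30°, invalid

α = atan 0.2 = 11.31°;  2α = 22.62°
edge 1: e_1 = (-1.39, -2.22);  n_1 = (-0.8476, +0.5307)
edge 2: e_2 = (+1.10, -2.10);  n_2 = (-0.8858, -0.4640)
∠(n_1, n_2) = 59.70°
δ = |180° − 59.70°| = 120.30°
120.30° > 2α = 22.62°  →  invalid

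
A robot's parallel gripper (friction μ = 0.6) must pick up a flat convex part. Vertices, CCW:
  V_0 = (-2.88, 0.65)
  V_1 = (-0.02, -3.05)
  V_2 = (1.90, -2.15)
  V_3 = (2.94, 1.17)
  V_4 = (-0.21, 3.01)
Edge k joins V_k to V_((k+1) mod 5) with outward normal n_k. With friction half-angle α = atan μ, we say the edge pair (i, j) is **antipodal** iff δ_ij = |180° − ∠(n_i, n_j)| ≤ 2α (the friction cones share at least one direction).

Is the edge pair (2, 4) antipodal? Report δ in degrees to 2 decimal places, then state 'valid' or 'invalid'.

α = atan 0.6 = 30.96°;  2α = 61.93°
edge 2: e_2 = (+1.04, +3.32);  n_2 = (+0.9543, -0.2989)
edge 4: e_4 = (-2.67, -2.36);  n_4 = (-0.6623, +0.7493)
∠(n_2, n_4) = 148.87°
δ = |180° − 148.87°| = 31.13°
31.13° ≤ 2α = 61.93°  →  valid

δ = 31.13°, valid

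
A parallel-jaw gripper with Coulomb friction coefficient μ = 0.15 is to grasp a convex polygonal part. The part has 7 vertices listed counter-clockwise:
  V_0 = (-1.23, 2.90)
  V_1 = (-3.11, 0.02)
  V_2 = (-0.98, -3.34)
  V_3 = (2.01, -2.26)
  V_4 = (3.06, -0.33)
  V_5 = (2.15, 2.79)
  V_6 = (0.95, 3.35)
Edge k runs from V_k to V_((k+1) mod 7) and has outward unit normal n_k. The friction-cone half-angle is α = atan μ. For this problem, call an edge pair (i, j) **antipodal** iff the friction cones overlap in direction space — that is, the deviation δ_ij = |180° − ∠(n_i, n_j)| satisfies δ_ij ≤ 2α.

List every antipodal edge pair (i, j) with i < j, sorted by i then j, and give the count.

α = atan 0.15 = 8.53°;  2α = 17.06°
n_0 = (-0.8374, +0.5466)
n_1 = (-0.8446, -0.5354)
n_2 = (+0.3397, -0.9405)
n_3 = (+0.8784, -0.4779)
n_4 = (+0.9600, +0.2800)
n_5 = (+0.4229, +0.9062)
n_6 = (-0.2022, +0.9794)
  (0,1): δ = 114.49°  ·
  (0,2): δ = 37.00°  ·
  (0,3): δ = 4.59°  ✓
  (0,4): δ = 49.40°  ·
  (0,5): δ = 98.12°  ·
  (0,6): δ = 134.80°  ·
  (1,2): δ = 102.51°  ·
  (1,3): δ = 60.92°  ·
  (1,4): δ = 16.11°  ✓
  (1,5): δ = 32.61°  ·
  (1,6): δ = 69.29°  ·
  (2,3): δ = 138.41°  ·
  (2,4): δ = 93.60°  ·
  (2,5): δ = 44.88°  ·
  (2,6): δ = 8.20°  ✓
  (3,4): δ = 135.19°  ·
  (3,5): δ = 86.47°  ·
  (3,6): δ = 49.79°  ·
  (4,5): δ = 131.28°  ·
  (4,6): δ = 94.60°  ·
  (5,6): δ = 143.32°  ·
antipodal pairs: 3

count = 3; pairs: (0,3), (1,4), (2,6)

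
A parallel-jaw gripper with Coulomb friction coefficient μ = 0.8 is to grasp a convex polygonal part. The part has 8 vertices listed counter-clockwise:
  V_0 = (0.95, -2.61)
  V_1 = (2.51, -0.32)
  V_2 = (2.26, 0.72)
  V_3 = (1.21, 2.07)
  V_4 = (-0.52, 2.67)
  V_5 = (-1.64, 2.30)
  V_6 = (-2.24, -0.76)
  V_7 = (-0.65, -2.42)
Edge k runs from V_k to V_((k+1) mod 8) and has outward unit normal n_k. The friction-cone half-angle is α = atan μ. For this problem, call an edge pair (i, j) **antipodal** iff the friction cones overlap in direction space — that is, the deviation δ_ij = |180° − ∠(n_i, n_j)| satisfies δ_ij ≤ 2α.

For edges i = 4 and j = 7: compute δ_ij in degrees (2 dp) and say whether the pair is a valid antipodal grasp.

α = atan 0.8 = 38.66°;  2α = 77.32°
edge 4: e_4 = (-1.12, -0.37);  n_4 = (-0.3137, +0.9495)
edge 7: e_7 = (+1.60, -0.19);  n_7 = (-0.1179, -0.9930)
∠(n_4, n_7) = 154.95°
δ = |180° − 154.95°| = 25.05°
25.05° ≤ 2α = 77.32°  →  valid

δ = 25.05°, valid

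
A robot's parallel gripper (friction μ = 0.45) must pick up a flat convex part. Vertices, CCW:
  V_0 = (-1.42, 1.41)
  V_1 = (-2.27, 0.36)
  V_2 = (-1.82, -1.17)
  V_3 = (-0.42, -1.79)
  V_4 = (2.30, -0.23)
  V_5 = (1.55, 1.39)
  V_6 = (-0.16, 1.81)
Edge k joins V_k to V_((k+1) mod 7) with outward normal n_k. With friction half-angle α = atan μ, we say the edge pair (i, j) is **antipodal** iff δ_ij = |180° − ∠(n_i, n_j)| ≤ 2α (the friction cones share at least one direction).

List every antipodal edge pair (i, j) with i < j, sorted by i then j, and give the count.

count = 7; pairs: (0,3), (1,4), (2,4), (2,5), (2,6), (3,5), (3,6)

α = atan 0.45 = 24.23°;  2α = 48.46°
n_0 = (-0.7772, +0.6292)
n_1 = (-0.9594, -0.2822)
n_2 = (-0.4049, -0.9143)
n_3 = (+0.4975, -0.8675)
n_4 = (+0.9075, +0.4201)
n_5 = (+0.2385, +0.9711)
n_6 = (-0.3026, +0.9531)
  (0,1): δ = 124.62°  ·
  (0,2): δ = 74.90°  ·
  (0,3): δ = 21.17°  ✓
  (0,4): δ = 63.83°  ·
  (0,5): δ = 115.19°  ·
  (0,6): δ = 146.60°  ·
  (1,2): δ = 130.28°  ·
  (1,3): δ = 76.55°  ·
  (1,4): δ = 8.45°  ✓
  (1,5): δ = 59.81°  ·
  (1,6): δ = 91.22°  ·
  (2,3): δ = 126.28°  ·
  (2,4): δ = 41.27°  ✓
  (2,5): δ = 10.09°  ✓
  (2,6): δ = 41.50°  ✓
  (3,4): δ = 94.99°  ·
  (3,5): δ = 43.64°  ✓
  (3,6): δ = 12.22°  ✓
  (4,5): δ = 128.64°  ·
  (4,6): δ = 97.23°  ·
  (5,6): δ = 148.59°  ·
antipodal pairs: 7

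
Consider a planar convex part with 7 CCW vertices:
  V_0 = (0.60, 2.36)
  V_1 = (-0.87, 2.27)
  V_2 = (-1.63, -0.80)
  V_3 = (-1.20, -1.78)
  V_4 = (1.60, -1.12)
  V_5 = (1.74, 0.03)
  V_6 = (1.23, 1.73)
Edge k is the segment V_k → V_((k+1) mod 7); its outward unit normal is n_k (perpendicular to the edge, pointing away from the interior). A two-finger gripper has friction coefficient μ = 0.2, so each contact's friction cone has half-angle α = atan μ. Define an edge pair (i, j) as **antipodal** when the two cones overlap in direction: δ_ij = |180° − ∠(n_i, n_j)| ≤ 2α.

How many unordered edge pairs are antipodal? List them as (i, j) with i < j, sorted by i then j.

count = 4; pairs: (0,3), (1,4), (2,5), (2,6)

α = atan 0.2 = 11.31°;  2α = 22.62°
n_0 = (-0.0611, +0.9981)
n_1 = (-0.9707, +0.2403)
n_2 = (-0.9157, -0.4018)
n_3 = (+0.2294, -0.9733)
n_4 = (+0.9927, -0.1208)
n_5 = (+0.9578, +0.2873)
n_6 = (+0.7071, +0.7071)
  (0,1): δ = 107.41°  ·
  (0,2): δ = 69.81°  ·
  (0,3): δ = 9.76°  ✓
  (0,4): δ = 79.56°  ·
  (0,5): δ = 103.20°  ·
  (0,6): δ = 131.50°  ·
  (1,2): δ = 142.40°  ·
  (1,3): δ = 62.83°  ·
  (1,4): δ = 6.96°  ✓
  (1,5): δ = 30.60°  ·
  (1,6): δ = 58.90°  ·
  (2,3): δ = 100.43°  ·
  (2,4): δ = 30.63°  ·
  (2,5): δ = 6.99°  ✓
  (2,6): δ = 21.31°  ✓
  (3,4): δ = 110.20°  ·
  (3,5): δ = 86.56°  ·
  (3,6): δ = 58.26°  ·
  (4,5): δ = 156.36°  ·
  (4,6): δ = 128.06°  ·
  (5,6): δ = 151.70°  ·
antipodal pairs: 4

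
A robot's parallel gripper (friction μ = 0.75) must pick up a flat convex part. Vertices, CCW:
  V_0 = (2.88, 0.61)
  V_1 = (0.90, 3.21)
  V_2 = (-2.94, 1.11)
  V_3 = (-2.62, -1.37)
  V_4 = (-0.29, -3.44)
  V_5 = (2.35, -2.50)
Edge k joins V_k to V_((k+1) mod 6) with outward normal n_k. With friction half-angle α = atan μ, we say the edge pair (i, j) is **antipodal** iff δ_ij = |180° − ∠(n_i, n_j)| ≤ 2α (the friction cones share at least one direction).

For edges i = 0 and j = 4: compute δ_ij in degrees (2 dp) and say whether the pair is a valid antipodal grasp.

δ = 72.31°, valid

α = atan 0.75 = 36.87°;  2α = 73.74°
edge 0: e_0 = (-1.98, +2.60);  n_0 = (+0.7956, +0.6059)
edge 4: e_4 = (+2.64, +0.94);  n_4 = (+0.3354, -0.9421)
∠(n_0, n_4) = 107.69°
δ = |180° − 107.69°| = 72.31°
72.31° ≤ 2α = 73.74°  →  valid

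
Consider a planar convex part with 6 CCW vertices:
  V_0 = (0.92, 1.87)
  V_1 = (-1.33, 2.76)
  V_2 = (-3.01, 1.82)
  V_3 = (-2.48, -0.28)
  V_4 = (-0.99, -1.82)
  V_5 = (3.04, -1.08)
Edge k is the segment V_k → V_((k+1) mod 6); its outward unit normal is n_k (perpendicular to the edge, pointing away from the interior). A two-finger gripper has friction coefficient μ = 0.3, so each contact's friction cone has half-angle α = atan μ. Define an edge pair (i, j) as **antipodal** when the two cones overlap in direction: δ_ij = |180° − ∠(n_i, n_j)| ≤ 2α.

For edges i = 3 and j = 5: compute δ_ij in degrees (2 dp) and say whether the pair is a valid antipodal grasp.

α = atan 0.3 = 16.70°;  2α = 33.40°
edge 3: e_3 = (+1.49, -1.54);  n_3 = (-0.7187, -0.6953)
edge 5: e_5 = (-2.12, +2.95);  n_5 = (+0.8121, +0.5836)
∠(n_3, n_5) = 171.65°
δ = |180° − 171.65°| = 8.35°
8.35° ≤ 2α = 33.40°  →  valid

δ = 8.35°, valid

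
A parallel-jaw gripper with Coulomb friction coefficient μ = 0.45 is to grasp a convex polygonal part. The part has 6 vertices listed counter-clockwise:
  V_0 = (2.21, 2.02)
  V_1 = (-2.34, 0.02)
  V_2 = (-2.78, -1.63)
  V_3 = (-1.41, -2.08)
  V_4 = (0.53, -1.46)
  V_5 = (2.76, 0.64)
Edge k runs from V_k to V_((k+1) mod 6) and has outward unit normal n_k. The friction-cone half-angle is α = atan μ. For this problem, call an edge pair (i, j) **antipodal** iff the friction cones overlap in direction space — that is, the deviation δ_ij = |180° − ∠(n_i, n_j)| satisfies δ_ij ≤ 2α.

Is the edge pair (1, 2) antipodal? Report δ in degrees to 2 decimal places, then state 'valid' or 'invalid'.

α = atan 0.45 = 24.23°;  2α = 48.46°
edge 1: e_1 = (-0.44, -1.65);  n_1 = (-0.9662, +0.2577)
edge 2: e_2 = (+1.37, -0.45);  n_2 = (-0.3121, -0.9501)
∠(n_1, n_2) = 86.75°
δ = |180° − 86.75°| = 93.25°
93.25° > 2α = 48.46°  →  invalid

δ = 93.25°, invalid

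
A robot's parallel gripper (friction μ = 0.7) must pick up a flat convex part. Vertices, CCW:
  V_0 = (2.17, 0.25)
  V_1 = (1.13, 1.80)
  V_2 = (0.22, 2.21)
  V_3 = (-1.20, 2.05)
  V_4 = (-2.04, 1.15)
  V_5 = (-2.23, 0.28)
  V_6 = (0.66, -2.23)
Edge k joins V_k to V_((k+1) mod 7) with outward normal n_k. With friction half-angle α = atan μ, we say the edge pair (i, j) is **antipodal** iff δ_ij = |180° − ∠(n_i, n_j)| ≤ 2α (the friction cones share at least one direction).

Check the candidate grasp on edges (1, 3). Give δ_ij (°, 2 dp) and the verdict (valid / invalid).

δ = 108.77°, invalid

α = atan 0.7 = 34.99°;  2α = 69.98°
edge 1: e_1 = (-0.91, +0.41);  n_1 = (+0.4108, +0.9117)
edge 3: e_3 = (-0.84, -0.90);  n_3 = (-0.7311, +0.6823)
∠(n_1, n_3) = 71.23°
δ = |180° − 71.23°| = 108.77°
108.77° > 2α = 69.98°  →  invalid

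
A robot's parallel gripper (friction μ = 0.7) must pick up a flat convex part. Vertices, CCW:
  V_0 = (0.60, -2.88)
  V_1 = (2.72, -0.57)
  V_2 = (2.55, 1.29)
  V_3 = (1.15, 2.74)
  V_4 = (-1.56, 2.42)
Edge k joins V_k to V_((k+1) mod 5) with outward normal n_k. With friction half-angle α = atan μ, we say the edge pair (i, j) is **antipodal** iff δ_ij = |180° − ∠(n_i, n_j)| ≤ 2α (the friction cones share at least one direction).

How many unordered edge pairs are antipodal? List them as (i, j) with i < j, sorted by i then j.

α = atan 0.7 = 34.99°;  2α = 69.98°
n_0 = (+0.7368, -0.6762)
n_1 = (+0.9958, +0.0910)
n_2 = (+0.7194, +0.6946)
n_3 = (-0.1173, +0.9931)
n_4 = (-0.9260, -0.3774)
  (0,1): δ = 132.23°  ·
  (0,2): δ = 93.46°  ·
  (0,3): δ = 40.72°  ✓
  (0,4): δ = 64.72°  ✓
  (1,2): δ = 141.23°  ·
  (1,3): δ = 88.49°  ·
  (1,4): δ = 16.95°  ✓
  (2,3): δ = 127.26°  ·
  (2,4): δ = 21.82°  ✓
  (3,4): δ = 74.56°  ·
antipodal pairs: 4

count = 4; pairs: (0,3), (0,4), (1,4), (2,4)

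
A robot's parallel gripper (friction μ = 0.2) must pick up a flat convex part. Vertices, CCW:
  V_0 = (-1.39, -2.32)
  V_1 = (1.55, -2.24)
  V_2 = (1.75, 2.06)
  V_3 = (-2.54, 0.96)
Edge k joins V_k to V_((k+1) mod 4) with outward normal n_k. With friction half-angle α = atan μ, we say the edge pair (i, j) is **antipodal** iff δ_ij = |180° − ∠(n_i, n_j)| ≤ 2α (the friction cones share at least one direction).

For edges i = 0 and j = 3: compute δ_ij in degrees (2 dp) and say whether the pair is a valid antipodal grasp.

α = atan 0.2 = 11.31°;  2α = 22.62°
edge 0: e_0 = (+2.94, +0.08);  n_0 = (+0.0272, -0.9996)
edge 3: e_3 = (+1.15, -3.28);  n_3 = (-0.9437, -0.3309)
∠(n_0, n_3) = 72.24°
δ = |180° − 72.24°| = 107.76°
107.76° > 2α = 22.62°  →  invalid

δ = 107.76°, invalid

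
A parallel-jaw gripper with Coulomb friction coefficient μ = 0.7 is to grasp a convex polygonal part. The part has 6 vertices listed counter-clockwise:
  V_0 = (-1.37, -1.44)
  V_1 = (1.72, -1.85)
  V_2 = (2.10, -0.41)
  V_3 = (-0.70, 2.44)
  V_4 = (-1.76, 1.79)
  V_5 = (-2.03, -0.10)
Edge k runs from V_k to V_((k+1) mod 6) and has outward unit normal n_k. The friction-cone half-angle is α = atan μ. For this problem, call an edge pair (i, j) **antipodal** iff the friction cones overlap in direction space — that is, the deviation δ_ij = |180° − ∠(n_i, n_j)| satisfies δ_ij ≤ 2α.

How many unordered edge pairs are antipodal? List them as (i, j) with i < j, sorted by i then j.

count = 7; pairs: (0,2), (0,3), (1,3), (1,4), (1,5), (2,4), (2,5)

α = atan 0.7 = 34.99°;  2α = 69.98°
n_0 = (-0.1315, -0.9913)
n_1 = (+0.9669, -0.2552)
n_2 = (+0.7133, +0.7008)
n_3 = (-0.5228, +0.8525)
n_4 = (-0.9899, +0.1414)
n_5 = (-0.8971, -0.4418)
  (0,1): δ = 97.22°  ·
  (0,2): δ = 37.95°  ✓
  (0,3): δ = 39.08°  ✓
  (0,4): δ = 89.43°  ·
  (0,5): δ = 123.78°  ·
  (1,2): δ = 120.72°  ·
  (1,3): δ = 43.70°  ✓
  (1,4): δ = 6.65°  ✓
  (1,5): δ = 41.00°  ✓
  (2,3): δ = 102.98°  ·
  (2,4): δ = 52.62°  ✓
  (2,5): δ = 18.27°  ✓
  (3,4): δ = 129.65°  ·
  (3,5): δ = 95.29°  ·
  (4,5): δ = 145.65°  ·
antipodal pairs: 7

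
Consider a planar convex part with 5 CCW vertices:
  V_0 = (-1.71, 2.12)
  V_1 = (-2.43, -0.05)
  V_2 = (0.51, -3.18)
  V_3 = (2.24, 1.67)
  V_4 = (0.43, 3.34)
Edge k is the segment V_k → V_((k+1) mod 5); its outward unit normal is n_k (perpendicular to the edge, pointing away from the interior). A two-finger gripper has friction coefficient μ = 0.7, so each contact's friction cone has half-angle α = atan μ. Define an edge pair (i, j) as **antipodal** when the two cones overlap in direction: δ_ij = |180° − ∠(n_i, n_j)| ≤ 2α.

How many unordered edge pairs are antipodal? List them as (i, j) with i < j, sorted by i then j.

count = 5; pairs: (0,2), (0,3), (1,2), (1,3), (2,4)

α = atan 0.7 = 34.99°;  2α = 69.98°
n_0 = (-0.9491, +0.3149)
n_1 = (-0.7289, -0.6846)
n_2 = (+0.9419, -0.3360)
n_3 = (+0.6781, +0.7350)
n_4 = (-0.4953, +0.8687)
  (0,1): δ = 118.44°  ·
  (0,2): δ = 1.28°  ✓
  (0,3): δ = 65.66°  ✓
  (0,4): δ = 138.04°  ·
  (1,2): δ = 62.84°  ✓
  (1,3): δ = 4.10°  ✓
  (1,4): δ = 76.48°  ·
  (2,3): δ = 113.06°  ·
  (2,4): δ = 40.68°  ✓
  (3,4): δ = 107.62°  ·
antipodal pairs: 5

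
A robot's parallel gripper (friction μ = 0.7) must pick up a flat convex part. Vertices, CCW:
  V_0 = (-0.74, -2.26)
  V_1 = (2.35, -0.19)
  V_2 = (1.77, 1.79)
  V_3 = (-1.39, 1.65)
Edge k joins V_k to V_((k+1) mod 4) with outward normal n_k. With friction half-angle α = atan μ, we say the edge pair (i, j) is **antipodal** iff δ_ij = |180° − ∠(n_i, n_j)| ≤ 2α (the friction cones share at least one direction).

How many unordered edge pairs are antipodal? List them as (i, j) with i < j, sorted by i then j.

α = atan 0.7 = 34.99°;  2α = 69.98°
n_0 = (+0.5566, -0.8308)
n_1 = (+0.9597, +0.2811)
n_2 = (-0.0443, +0.9990)
n_3 = (-0.9865, -0.1640)
  (0,1): δ = 107.49°  ·
  (0,2): δ = 31.28°  ✓
  (0,3): δ = 65.62°  ✓
  (1,2): δ = 103.79°  ·
  (1,3): δ = 6.89°  ✓
  (2,3): δ = 83.10°  ·
antipodal pairs: 3

count = 3; pairs: (0,2), (0,3), (1,3)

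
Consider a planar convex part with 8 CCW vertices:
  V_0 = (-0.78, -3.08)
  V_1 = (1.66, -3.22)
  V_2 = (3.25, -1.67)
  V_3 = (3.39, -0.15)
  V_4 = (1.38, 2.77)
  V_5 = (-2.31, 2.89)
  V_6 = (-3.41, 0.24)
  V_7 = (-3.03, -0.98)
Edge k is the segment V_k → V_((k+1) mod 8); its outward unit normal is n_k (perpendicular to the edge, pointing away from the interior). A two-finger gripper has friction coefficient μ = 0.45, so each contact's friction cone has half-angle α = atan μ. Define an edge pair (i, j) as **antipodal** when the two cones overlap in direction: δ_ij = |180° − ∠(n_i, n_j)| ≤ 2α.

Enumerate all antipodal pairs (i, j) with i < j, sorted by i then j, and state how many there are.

α = atan 0.45 = 24.23°;  2α = 48.46°
n_0 = (-0.0573, -0.9984)
n_1 = (+0.6980, -0.7161)
n_2 = (+0.9958, -0.0917)
n_3 = (+0.8237, +0.5670)
n_4 = (+0.0325, +0.9995)
n_5 = (-0.9236, +0.3834)
n_6 = (-0.9548, -0.2974)
n_7 = (-0.6823, -0.7311)
  (0,1): δ = 132.45°  ·
  (0,2): δ = 91.98°  ·
  (0,3): δ = 52.17°  ·
  (0,4): δ = 1.42°  ✓
  (0,5): δ = 70.74°  ·
  (0,6): δ = 110.58°  ·
  (0,7): δ = 140.26°  ·
  (1,2): δ = 139.53°  ·
  (1,3): δ = 99.73°  ·
  (1,4): δ = 46.13°  ✓
  (1,5): δ = 23.19°  ✓
  (1,6): δ = 63.03°  ·
  (1,7): δ = 92.70°  ·
  (2,3): δ = 140.20°  ·
  (2,4): δ = 86.60°  ·
  (2,5): δ = 17.28°  ✓
  (2,6): δ = 22.56°  ✓
  (2,7): δ = 52.24°  ·
  (3,4): δ = 126.40°  ·
  (3,5): δ = 57.08°  ·
  (3,6): δ = 17.24°  ✓
  (3,7): δ = 12.43°  ✓
  (4,5): δ = 110.68°  ·
  (4,6): δ = 70.84°  ·
  (4,7): δ = 41.16°  ✓
  (5,6): δ = 140.16°  ·
  (5,7): δ = 110.48°  ·
  (6,7): δ = 150.33°  ·
antipodal pairs: 8

count = 8; pairs: (0,4), (1,4), (1,5), (2,5), (2,6), (3,6), (3,7), (4,7)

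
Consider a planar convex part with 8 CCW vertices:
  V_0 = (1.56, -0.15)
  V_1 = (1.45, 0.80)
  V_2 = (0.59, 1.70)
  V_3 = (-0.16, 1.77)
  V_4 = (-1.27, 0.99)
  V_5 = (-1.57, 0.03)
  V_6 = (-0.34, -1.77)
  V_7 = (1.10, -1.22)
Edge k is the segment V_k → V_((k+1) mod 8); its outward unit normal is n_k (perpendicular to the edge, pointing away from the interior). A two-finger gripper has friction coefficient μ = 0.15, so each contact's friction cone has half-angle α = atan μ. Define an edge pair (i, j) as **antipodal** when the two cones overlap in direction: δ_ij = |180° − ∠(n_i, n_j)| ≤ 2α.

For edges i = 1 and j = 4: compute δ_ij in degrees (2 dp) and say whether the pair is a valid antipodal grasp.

δ = 61.05°, invalid

α = atan 0.15 = 8.53°;  2α = 17.06°
edge 1: e_1 = (-0.86, +0.90);  n_1 = (+0.7230, +0.6909)
edge 4: e_4 = (-0.30, -0.96);  n_4 = (-0.9545, +0.2983)
∠(n_1, n_4) = 118.95°
δ = |180° − 118.95°| = 61.05°
61.05° > 2α = 17.06°  →  invalid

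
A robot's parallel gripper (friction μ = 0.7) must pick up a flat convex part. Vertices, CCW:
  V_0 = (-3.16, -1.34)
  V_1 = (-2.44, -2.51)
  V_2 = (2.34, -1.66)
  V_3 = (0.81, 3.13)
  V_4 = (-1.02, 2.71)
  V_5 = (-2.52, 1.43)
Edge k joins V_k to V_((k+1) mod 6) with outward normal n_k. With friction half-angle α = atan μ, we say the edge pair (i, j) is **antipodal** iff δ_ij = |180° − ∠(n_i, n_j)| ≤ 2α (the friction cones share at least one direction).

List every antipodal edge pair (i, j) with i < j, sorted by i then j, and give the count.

α = atan 0.7 = 34.99°;  2α = 69.98°
n_0 = (-0.8517, -0.5241)
n_1 = (+0.1751, -0.9846)
n_2 = (+0.9526, +0.3043)
n_3 = (-0.2237, +0.9747)
n_4 = (-0.6491, +0.7607)
n_5 = (-0.9743, +0.2251)
  (0,1): δ = 111.52°  ·
  (0,2): δ = 13.89°  ✓
  (0,3): δ = 71.32°  ·
  (0,4): δ = 98.87°  ·
  (0,5): δ = 135.38°  ·
  (1,2): δ = 82.37°  ·
  (1,3): δ = 2.84°  ✓
  (1,4): δ = 30.39°  ✓
  (1,5): δ = 66.91°  ✓
  (2,3): δ = 94.79°  ·
  (2,4): δ = 67.24°  ✓
  (2,5): δ = 30.72°  ✓
  (3,4): δ = 152.45°  ·
  (3,5): δ = 115.94°  ·
  (4,5): δ = 143.48°  ·
antipodal pairs: 6

count = 6; pairs: (0,2), (1,3), (1,4), (1,5), (2,4), (2,5)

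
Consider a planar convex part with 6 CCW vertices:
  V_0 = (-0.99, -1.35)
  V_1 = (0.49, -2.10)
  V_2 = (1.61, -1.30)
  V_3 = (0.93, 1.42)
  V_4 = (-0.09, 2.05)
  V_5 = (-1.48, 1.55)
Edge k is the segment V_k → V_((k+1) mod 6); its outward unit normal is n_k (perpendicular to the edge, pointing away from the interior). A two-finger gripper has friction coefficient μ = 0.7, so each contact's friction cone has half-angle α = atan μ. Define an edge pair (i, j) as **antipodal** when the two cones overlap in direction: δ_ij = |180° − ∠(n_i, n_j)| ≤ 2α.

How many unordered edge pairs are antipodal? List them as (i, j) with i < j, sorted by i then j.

count = 8; pairs: (0,2), (0,3), (0,4), (1,3), (1,4), (1,5), (2,5), (3,5)

α = atan 0.7 = 34.99°;  2α = 69.98°
n_0 = (-0.4520, -0.8920)
n_1 = (+0.5812, -0.8137)
n_2 = (+0.9701, +0.2425)
n_3 = (+0.5255, +0.8508)
n_4 = (-0.3385, +0.9410)
n_5 = (-0.9860, -0.1666)
  (0,1): δ = 117.59°  ·
  (0,2): δ = 49.09°  ✓
  (0,3): δ = 4.83°  ✓
  (0,4): δ = 46.66°  ✓
  (0,5): δ = 126.46°  ·
  (1,2): δ = 111.50°  ·
  (1,3): δ = 67.24°  ✓
  (1,4): δ = 15.75°  ✓
  (1,5): δ = 64.05°  ✓
  (2,3): δ = 135.74°  ·
  (2,4): δ = 84.25°  ·
  (2,5): δ = 4.45°  ✓
  (3,4): δ = 128.51°  ·
  (3,5): δ = 48.71°  ✓
  (4,5): δ = 100.19°  ·
antipodal pairs: 8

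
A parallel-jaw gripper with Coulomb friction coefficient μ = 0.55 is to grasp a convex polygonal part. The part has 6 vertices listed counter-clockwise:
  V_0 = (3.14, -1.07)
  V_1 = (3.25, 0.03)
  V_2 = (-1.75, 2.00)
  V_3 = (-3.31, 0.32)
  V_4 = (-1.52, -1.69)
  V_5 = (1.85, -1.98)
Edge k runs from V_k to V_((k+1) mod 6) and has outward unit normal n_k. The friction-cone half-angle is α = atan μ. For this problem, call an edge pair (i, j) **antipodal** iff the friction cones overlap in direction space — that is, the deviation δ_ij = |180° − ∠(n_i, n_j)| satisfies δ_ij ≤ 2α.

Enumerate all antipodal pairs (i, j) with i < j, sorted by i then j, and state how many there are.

α = atan 0.55 = 28.81°;  2α = 57.62°
n_0 = (+0.9950, -0.0995)
n_1 = (+0.3666, +0.9304)
n_2 = (-0.7328, +0.6805)
n_3 = (-0.7468, -0.6651)
n_4 = (-0.0857, -0.9963)
n_5 = (+0.5764, -0.8171)
  (0,1): δ = 105.79°  ·
  (0,2): δ = 37.17°  ✓
  (0,3): δ = 47.40°  ✓
  (0,4): δ = 90.79°  ·
  (0,5): δ = 130.91°  ·
  (1,2): δ = 111.37°  ·
  (1,3): δ = 26.81°  ✓
  (1,4): δ = 16.59°  ✓
  (1,5): δ = 56.70°  ✓
  (2,3): δ = 95.43°  ·
  (2,4): δ = 52.04°  ✓
  (2,5): δ = 11.92°  ✓
  (3,4): δ = 136.60°  ·
  (3,5): δ = 96.49°  ·
  (4,5): δ = 139.88°  ·
antipodal pairs: 7

count = 7; pairs: (0,2), (0,3), (1,3), (1,4), (1,5), (2,4), (2,5)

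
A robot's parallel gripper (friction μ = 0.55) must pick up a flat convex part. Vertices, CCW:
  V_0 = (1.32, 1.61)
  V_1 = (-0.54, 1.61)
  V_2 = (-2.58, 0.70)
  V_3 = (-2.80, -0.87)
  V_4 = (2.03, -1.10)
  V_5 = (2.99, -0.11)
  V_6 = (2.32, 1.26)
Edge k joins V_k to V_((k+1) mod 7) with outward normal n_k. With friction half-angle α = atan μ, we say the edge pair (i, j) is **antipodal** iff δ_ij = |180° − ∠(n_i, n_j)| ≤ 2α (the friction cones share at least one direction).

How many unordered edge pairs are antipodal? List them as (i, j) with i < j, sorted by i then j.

count = 7; pairs: (0,3), (0,4), (1,3), (1,4), (2,4), (2,5), (3,6)

α = atan 0.55 = 28.81°;  2α = 57.62°
n_0 = (+0.0000, +1.0000)
n_1 = (-0.4074, +0.9133)
n_2 = (-0.9903, +0.1388)
n_3 = (-0.0476, -0.9989)
n_4 = (+0.7179, -0.6961)
n_5 = (+0.8983, +0.4393)
n_6 = (+0.3304, +0.9439)
  (0,1): δ = 155.96°  ·
  (0,2): δ = 97.98°  ·
  (0,3): δ = 2.73°  ✓
  (0,4): δ = 45.88°  ✓
  (0,5): δ = 116.06°  ·
  (0,6): δ = 160.71°  ·
  (1,2): δ = 122.02°  ·
  (1,3): δ = 26.77°  ✓
  (1,4): δ = 21.84°  ✓
  (1,5): δ = 92.02°  ·
  (1,6): δ = 136.67°  ·
  (2,3): δ = 84.75°  ·
  (2,4): δ = 36.14°  ✓
  (2,5): δ = 34.04°  ✓
  (2,6): δ = 78.69°  ·
  (3,4): δ = 131.39°  ·
  (3,5): δ = 61.21°  ·
  (3,6): δ = 16.56°  ✓
  (4,5): δ = 109.82°  ·
  (4,6): δ = 65.17°  ·
  (5,6): δ = 135.35°  ·
antipodal pairs: 7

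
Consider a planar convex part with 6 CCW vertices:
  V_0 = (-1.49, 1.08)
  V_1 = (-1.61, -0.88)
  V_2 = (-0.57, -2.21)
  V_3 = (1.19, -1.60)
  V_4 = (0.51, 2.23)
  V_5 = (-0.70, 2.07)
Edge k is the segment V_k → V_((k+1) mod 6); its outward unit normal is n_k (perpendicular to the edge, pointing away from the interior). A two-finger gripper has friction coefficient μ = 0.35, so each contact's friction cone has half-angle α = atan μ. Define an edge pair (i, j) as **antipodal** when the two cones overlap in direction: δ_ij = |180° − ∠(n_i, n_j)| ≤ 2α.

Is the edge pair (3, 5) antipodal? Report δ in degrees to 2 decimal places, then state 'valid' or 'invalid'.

δ = 48.66°, invalid

α = atan 0.35 = 19.29°;  2α = 38.58°
edge 3: e_3 = (-0.68, +3.83);  n_3 = (+0.9846, +0.1748)
edge 5: e_5 = (-0.79, -0.99);  n_5 = (-0.7816, +0.6237)
∠(n_3, n_5) = 131.34°
δ = |180° − 131.34°| = 48.66°
48.66° > 2α = 38.58°  →  invalid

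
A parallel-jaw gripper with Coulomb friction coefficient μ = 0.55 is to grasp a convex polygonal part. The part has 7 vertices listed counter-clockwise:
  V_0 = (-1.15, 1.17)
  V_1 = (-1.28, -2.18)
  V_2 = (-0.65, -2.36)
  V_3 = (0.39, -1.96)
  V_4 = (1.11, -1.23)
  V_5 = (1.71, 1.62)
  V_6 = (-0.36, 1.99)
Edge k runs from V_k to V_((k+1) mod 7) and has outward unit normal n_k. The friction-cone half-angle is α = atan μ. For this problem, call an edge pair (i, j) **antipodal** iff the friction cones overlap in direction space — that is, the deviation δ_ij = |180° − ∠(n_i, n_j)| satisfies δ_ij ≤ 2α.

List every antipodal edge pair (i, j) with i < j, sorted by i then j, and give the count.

count = 8; pairs: (0,3), (0,4), (1,5), (2,5), (2,6), (3,5), (3,6), (4,6)

α = atan 0.55 = 28.81°;  2α = 57.62°
n_0 = (-0.9992, +0.0388)
n_1 = (-0.2747, -0.9615)
n_2 = (+0.3590, -0.9333)
n_3 = (+0.7120, -0.7022)
n_4 = (+0.9785, -0.2060)
n_5 = (+0.1760, +0.9844)
n_6 = (-0.7202, +0.6938)
  (0,1): δ = 103.72°  ·
  (0,2): δ = 66.74°  ·
  (0,3): δ = 42.38°  ✓
  (0,4): δ = 9.67°  ✓
  (0,5): δ = 82.09°  ·
  (0,6): δ = 138.29°  ·
  (1,2): δ = 143.02°  ·
  (1,3): δ = 118.66°  ·
  (1,4): δ = 85.94°  ·
  (1,5): δ = 5.81°  ✓
  (1,6): δ = 62.01°  ·
  (2,3): δ = 155.64°  ·
  (2,4): δ = 122.93°  ·
  (2,5): δ = 31.17°  ✓
  (2,6): δ = 25.03°  ✓
  (3,4): δ = 147.28°  ·
  (3,5): δ = 55.53°  ✓
  (3,6): δ = 0.67°  ✓
  (4,5): δ = 88.25°  ·
  (4,6): δ = 32.04°  ✓
  (5,6): δ = 123.80°  ·
antipodal pairs: 8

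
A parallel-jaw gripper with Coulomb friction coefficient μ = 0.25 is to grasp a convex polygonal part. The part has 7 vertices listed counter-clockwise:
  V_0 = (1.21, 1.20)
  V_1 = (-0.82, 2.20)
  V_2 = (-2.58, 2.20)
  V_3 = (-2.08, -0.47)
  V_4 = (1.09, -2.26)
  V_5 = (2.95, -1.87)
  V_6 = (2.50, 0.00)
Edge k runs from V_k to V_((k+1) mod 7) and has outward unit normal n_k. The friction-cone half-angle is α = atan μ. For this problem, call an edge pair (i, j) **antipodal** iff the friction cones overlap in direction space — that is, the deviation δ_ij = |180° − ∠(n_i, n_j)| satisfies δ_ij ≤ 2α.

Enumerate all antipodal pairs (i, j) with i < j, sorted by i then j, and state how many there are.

α = atan 0.25 = 14.04°;  2α = 28.07°
n_0 = (+0.4419, +0.8971)
n_1 = (+0.0000, +1.0000)
n_2 = (-0.9829, -0.1841)
n_3 = (-0.4917, -0.8708)
n_4 = (+0.2052, -0.9787)
n_5 = (+0.9722, +0.2340)
n_6 = (+0.6811, +0.7322)
  (0,1): δ = 153.77°  ·
  (0,2): δ = 53.17°  ·
  (0,3): δ = 3.23°  ✓
  (0,4): δ = 38.07°  ·
  (0,5): δ = 129.76°  ·
  (0,6): δ = 163.30°  ·
  (1,2): δ = 79.39°  ·
  (1,3): δ = 29.45°  ·
  (1,4): δ = 11.84°  ✓
  (1,5): δ = 103.53°  ·
  (1,6): δ = 137.07°  ·
  (2,3): δ = 130.06°  ·
  (2,4): δ = 88.76°  ·
  (2,5): δ = 2.92°  ✓
  (2,6): δ = 36.46°  ·
  (3,4): δ = 138.71°  ·
  (3,5): δ = 47.02°  ·
  (3,6): δ = 13.48°  ✓
  (4,5): δ = 88.31°  ·
  (4,6): δ = 54.77°  ·
  (5,6): δ = 146.46°  ·
antipodal pairs: 4

count = 4; pairs: (0,3), (1,4), (2,5), (3,6)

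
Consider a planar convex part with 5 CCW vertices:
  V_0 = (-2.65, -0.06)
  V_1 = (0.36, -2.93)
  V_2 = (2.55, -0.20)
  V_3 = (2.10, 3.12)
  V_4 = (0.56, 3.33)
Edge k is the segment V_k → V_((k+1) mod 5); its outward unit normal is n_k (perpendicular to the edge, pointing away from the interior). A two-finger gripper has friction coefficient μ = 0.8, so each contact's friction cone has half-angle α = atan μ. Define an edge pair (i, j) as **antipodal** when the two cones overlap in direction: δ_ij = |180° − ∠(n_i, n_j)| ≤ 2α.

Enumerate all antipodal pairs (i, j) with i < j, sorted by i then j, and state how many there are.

α = atan 0.8 = 38.66°;  2α = 77.32°
n_0 = (-0.6901, -0.7237)
n_1 = (+0.7800, -0.6257)
n_2 = (+0.9909, +0.1343)
n_3 = (+0.1351, +0.9908)
n_4 = (-0.7261, +0.6876)
  (0,1): δ = 85.10°  ·
  (0,2): δ = 38.64°  ✓
  (0,3): δ = 35.87°  ✓
  (0,4): δ = 90.20°  ·
  (1,2): δ = 133.54°  ·
  (1,3): δ = 59.03°  ✓
  (1,4): δ = 4.70°  ✓
  (2,3): δ = 105.48°  ·
  (2,4): δ = 51.16°  ✓
  (3,4): δ = 125.67°  ·
antipodal pairs: 5

count = 5; pairs: (0,2), (0,3), (1,3), (1,4), (2,4)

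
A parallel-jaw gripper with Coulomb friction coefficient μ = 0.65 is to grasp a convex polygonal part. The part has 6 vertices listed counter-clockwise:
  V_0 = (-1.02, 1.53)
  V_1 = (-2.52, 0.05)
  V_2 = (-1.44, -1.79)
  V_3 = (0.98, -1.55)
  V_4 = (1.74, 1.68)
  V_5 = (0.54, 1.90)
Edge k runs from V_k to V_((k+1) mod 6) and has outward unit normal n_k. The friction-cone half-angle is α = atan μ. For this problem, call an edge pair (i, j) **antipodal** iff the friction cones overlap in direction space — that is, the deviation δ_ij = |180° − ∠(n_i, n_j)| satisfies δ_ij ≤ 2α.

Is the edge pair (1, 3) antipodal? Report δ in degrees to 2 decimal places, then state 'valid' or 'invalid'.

α = atan 0.65 = 33.02°;  2α = 66.05°
edge 1: e_1 = (+1.08, -1.84);  n_1 = (-0.8624, -0.5062)
edge 3: e_3 = (+0.76, +3.23);  n_3 = (+0.9734, -0.2290)
∠(n_1, n_3) = 136.35°
δ = |180° − 136.35°| = 43.65°
43.65° ≤ 2α = 66.05°  →  valid

δ = 43.65°, valid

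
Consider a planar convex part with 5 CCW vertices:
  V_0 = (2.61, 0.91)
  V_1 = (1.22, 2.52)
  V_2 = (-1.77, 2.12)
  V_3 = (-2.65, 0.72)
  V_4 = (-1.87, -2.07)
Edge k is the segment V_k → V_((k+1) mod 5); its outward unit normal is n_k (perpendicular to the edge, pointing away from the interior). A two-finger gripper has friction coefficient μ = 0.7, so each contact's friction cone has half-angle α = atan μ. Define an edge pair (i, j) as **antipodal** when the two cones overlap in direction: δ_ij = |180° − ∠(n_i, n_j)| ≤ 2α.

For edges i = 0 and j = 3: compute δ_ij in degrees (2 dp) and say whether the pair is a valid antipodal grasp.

α = atan 0.7 = 34.99°;  2α = 69.98°
edge 0: e_0 = (-1.39, +1.61);  n_0 = (+0.7569, +0.6535)
edge 3: e_3 = (+0.78, -2.79);  n_3 = (-0.9631, -0.2692)
∠(n_0, n_3) = 154.81°
δ = |180° − 154.81°| = 25.19°
25.19° ≤ 2α = 69.98°  →  valid

δ = 25.19°, valid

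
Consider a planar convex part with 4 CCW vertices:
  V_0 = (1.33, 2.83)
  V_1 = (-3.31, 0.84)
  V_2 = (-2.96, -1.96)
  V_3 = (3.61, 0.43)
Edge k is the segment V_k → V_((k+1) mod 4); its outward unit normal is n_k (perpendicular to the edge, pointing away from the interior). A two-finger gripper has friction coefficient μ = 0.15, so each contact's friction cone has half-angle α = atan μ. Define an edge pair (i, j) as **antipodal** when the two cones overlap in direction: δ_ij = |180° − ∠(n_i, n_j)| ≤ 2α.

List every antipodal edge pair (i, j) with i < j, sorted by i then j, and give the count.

α = atan 0.15 = 8.53°;  2α = 17.06°
n_0 = (-0.3942, +0.9190)
n_1 = (-0.9923, -0.1240)
n_2 = (+0.3419, -0.9398)
n_3 = (+0.7250, +0.6887)
  (0,1): δ = 106.09°  ·
  (0,2): δ = 3.22°  ✓
  (0,3): δ = 110.32°  ·
  (1,2): δ = 77.13°  ·
  (1,3): δ = 36.41°  ·
  (2,3): δ = 66.46°  ·
antipodal pairs: 1

count = 1; pairs: (0,2)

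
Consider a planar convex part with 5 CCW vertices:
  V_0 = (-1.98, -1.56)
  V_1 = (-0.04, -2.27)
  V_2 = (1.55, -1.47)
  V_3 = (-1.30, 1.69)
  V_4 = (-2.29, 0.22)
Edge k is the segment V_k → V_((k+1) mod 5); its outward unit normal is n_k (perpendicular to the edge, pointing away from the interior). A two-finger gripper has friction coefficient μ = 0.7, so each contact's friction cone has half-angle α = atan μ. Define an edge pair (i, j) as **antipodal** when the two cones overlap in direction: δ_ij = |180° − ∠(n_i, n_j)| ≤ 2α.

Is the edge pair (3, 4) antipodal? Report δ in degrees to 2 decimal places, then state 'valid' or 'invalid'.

α = atan 0.7 = 34.99°;  2α = 69.98°
edge 3: e_3 = (-0.99, -1.47);  n_3 = (-0.8294, +0.5586)
edge 4: e_4 = (+0.31, -1.78);  n_4 = (-0.9852, -0.1716)
∠(n_3, n_4) = 43.84°
δ = |180° − 43.84°| = 136.16°
136.16° > 2α = 69.98°  →  invalid

δ = 136.16°, invalid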